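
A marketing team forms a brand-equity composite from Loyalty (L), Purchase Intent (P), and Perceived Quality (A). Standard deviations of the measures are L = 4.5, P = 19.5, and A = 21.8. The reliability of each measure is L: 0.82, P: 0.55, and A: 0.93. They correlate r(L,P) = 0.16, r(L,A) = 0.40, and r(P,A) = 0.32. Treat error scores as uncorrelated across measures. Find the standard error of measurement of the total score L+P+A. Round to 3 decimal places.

14.423

Var(total) = 875.74 + 378.624 = 1254.36.
True-score variance = 667.716 + 378.624 = 1046.34, so reliability = 0.8342.
Error variance = 1254.36 − 1046.34 = 208.024; SEM = √208.024 = 14.423.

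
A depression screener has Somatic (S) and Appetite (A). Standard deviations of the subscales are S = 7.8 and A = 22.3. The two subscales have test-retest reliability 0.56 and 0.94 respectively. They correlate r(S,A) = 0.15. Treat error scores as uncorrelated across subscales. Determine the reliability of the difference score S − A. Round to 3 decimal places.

Var(S−A) = 7.8² + 22.3² − 2·7.8·22.3·0.15 = 558.13 − 52.182 = 505.948.
With uncorrelated errors the cross-covariances are all true-score covariance, so they carry over unchanged; only the diagonal terms shrink to ρᵢσᵢ².
True-score variance = [7.8²·0.56 + 22.3²·0.94] − 52.182 = 501.523 − 52.182 = 449.341.
Reliability = 449.341 / 505.948 = 0.888.

0.888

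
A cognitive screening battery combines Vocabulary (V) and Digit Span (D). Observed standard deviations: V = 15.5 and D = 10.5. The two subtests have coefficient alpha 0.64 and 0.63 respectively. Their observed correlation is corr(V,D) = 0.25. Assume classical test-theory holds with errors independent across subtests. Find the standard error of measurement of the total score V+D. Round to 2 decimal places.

Var(total) = 350.5 + 81.375 = 431.875.
True-score variance = 223.217 + 81.375 = 304.592, so reliability = 0.7053.
Error variance = 431.875 − 304.592 = 127.283; SEM = √127.283 = 11.28.

11.28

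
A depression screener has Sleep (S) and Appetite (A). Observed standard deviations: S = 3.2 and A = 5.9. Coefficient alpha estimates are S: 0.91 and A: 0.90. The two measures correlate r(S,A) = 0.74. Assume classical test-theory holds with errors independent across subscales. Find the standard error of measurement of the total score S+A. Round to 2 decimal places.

2.10

Var(total) = 45.05 + 27.9424 = 72.9924.
True-score variance = 40.6474 + 27.9424 = 68.5898, so reliability = 0.9397.
Error variance = 72.9924 − 68.5898 = 4.4026; SEM = √4.4026 = 2.10.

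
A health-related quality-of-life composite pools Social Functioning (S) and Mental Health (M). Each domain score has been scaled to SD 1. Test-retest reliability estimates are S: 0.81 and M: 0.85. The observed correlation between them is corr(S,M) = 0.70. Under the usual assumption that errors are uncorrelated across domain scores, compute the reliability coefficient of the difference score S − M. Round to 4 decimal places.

Var(S−M) = 1 + 1 − 2·0.70 = 2 − 1.4 = 0.6.
With uncorrelated errors the cross-covariances are all true-score covariance, so they carry over unchanged; only the diagonal terms shrink to ρᵢσᵢ².
True-score variance = [0.81 + 0.85] − 1.4 = 1.66 − 1.4 = 0.26.
Reliability = 0.26 / 0.6 = 0.4333.

0.4333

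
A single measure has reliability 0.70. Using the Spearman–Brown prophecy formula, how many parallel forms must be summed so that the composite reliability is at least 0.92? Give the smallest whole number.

k ≥ ρ*(1−ρ₁)/(ρ₁(1−ρ*)) = 0.92·0.30 / (0.70·0.08) = 4.929.
Smallest integer k = 5.

5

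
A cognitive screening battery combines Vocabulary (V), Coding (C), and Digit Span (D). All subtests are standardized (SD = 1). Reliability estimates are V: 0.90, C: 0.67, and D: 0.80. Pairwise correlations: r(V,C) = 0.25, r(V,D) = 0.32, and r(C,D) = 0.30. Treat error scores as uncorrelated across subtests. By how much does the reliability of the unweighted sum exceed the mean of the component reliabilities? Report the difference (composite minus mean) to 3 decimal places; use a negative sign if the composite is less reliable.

0.077

Var(sum) = 3 + 1.74 = 4.74; true-score variance = 2.37 + 1.74 = 4.11; composite reliability = 0.8671.
Mean component reliability = 0.7900.
Difference = 0.8671 − 0.7900 = 0.077.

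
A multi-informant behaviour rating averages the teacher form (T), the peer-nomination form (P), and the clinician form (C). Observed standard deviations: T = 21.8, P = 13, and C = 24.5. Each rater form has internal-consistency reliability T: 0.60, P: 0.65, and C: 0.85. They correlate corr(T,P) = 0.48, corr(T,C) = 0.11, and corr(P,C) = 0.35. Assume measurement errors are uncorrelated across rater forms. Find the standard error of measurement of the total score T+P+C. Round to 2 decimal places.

18.42

Var(total) = 1244.49 + 612.516 = 1857.01.
True-score variance = 905.207 + 612.516 = 1517.72, so reliability = 0.8173.
Error variance = 1857.01 − 1517.72 = 339.284; SEM = √339.284 = 18.42.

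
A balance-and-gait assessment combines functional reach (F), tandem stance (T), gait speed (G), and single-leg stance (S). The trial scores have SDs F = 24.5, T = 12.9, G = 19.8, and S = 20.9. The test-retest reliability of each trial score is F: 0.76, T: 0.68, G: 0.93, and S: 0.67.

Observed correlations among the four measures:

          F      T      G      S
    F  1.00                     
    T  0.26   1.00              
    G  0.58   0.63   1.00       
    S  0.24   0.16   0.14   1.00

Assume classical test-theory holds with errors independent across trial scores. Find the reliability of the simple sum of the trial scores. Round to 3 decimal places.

Var(F+T+G+S) = 24.5² + 12.9² + 19.8² + 20.9² + 2·[24.5·12.9·0.26 + 24.5·19.8·0.58 + 24.5·20.9·0.24 + 12.9·19.8·0.63 + 12.9·20.9·0.16 + 19.8·20.9·0.14] = 1595.51 + 1496.82 = 3092.33.
Because errors are independent across components, Cov(Tᵢ,Tⱼ) = Cov(Xᵢ,Xⱼ); the off-diagonal part of the true-score variance is the same as above.
True-score variance = [24.5²·0.76 + 12.9²·0.68 + 19.8²·0.93 + 20.9²·0.67] + 1496.82 = 1226.61 + 1496.82 = 2723.43.
Reliability = 2723.43 / 3092.33 = 0.881.

0.881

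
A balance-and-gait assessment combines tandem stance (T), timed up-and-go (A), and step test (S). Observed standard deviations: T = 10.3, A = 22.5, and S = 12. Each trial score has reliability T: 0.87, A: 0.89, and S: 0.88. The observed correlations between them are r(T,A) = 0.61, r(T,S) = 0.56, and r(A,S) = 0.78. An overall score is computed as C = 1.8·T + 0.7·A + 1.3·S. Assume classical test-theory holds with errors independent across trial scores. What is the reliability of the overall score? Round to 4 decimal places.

Var(C) = 1.8²·10.3² + 0.7²·22.5² + 1.3²·12² + 2·[1.26·10.3·22.5·0.61 + 2.34·10.3·12·0.56 + 0.91·22.5·12·0.78] = 835.154 + 1063.47 = 1898.62.
Under uncorrelated errors the observed covariances equal the true-score covariances, so only the own-variance terms attenuate.
True-score variance = [1.8²·10.3²·0.87 + 0.7²·22.5²·0.89 + 1.3²·12²·0.88] + 1063.47 = 733.979 + 1063.47 = 1797.45.
Reliability = 1797.45 / 1898.62 = 0.9467.

0.9467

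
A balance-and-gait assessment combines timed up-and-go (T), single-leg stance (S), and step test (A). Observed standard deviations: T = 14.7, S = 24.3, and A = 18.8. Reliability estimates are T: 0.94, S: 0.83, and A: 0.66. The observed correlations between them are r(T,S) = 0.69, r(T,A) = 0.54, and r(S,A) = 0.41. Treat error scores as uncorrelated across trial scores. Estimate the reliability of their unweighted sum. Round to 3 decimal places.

Var(T+S+A) = 14.7² + 24.3² + 18.8² + 2·[14.7·24.3·0.69 + 14.7·18.8·0.54 + 24.3·18.8·0.41] = 1160.02 + 1166.03 = 2326.05.
Under uncorrelated errors the observed covariances equal the true-score covariances, so only the own-variance terms attenuate.
True-score variance = [14.7²·0.94 + 24.3²·0.83 + 18.8²·0.66] + 1166.03 = 926.502 + 1166.03 = 2092.53.
Reliability = 2092.53 / 2326.05 = 0.900.

0.900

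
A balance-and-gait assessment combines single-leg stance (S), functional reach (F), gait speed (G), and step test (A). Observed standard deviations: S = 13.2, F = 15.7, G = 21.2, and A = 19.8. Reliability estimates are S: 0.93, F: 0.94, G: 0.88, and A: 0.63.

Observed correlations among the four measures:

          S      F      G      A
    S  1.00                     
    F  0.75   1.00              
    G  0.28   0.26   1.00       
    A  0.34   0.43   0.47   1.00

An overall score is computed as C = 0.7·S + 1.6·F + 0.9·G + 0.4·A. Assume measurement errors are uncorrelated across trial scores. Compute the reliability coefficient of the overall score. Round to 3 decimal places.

0.950

Var(C) = 0.7²·13.2² + 1.6²·15.7² + 0.9²·21.2² + 0.4²·19.8² + 2·[1.12·13.2·15.7·0.75 + 0.63·13.2·21.2·0.28 + 0.28·13.2·19.8·0.34 + 1.44·15.7·21.2·0.26 + 0.64·15.7·19.8·0.43 + 0.36·21.2·19.8·0.47] = 1143.16 + 1059.03 = 2202.19.
With uncorrelated errors the cross-covariances are all true-score covariance, so they carry over unchanged; only the diagonal terms shrink to ρᵢσᵢ².
True-score variance = [0.7²·13.2²·0.93 + 1.6²·15.7²·0.94 + 0.9²·21.2²·0.88 + 0.4²·19.8²·0.63] + 1059.03 = 1032.43 + 1059.03 = 2091.46.
Reliability = 2091.46 / 2202.19 = 0.950.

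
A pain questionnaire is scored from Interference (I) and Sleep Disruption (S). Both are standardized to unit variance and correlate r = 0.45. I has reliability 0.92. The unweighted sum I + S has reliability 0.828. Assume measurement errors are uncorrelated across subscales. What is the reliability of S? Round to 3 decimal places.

Var(I+S) = 2 + 2·0.45 = 2.900.
True-score variance = ρ_I + ρ_S + 2·0.45, so 0.828 = (0.92 + ρ_S + 0.90) / 2.900.
ρ_S = 0.828·2.900 − 0.92 − 0.90 = 0.581.

0.581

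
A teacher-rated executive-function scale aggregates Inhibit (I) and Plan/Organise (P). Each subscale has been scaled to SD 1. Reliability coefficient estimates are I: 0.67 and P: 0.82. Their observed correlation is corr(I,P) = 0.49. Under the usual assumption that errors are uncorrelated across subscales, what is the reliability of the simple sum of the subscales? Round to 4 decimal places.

Var(I+P) = 2 + 2·[0.49] = 2 + 0.98 = 2.98.
Under uncorrelated errors the observed covariances equal the true-score covariances, so only the own-variance terms attenuate.
True-score variance = [0.67 + 0.82] + 0.98 = 1.49 + 0.98 = 2.47.
Reliability = 2.47 / 2.98 = 0.8289.

0.8289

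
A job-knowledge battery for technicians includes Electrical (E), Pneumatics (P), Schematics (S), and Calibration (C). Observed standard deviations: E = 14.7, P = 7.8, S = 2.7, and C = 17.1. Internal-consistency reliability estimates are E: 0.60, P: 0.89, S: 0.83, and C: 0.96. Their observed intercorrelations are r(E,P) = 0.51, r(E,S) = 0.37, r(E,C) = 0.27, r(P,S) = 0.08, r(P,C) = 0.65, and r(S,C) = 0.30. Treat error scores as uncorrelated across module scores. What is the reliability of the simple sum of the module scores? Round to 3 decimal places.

0.900

Var(E+P+S+C) = 14.7² + 7.8² + 2.7² + 17.1² + 2·[14.7·7.8·0.51 + 14.7·2.7·0.37 + 14.7·17.1·0.27 + 7.8·2.7·0.08 + 7.8·17.1·0.65 + 2.7·17.1·0.30] = 576.63 + 486.529 = 1063.16.
With uncorrelated errors the cross-covariances are all true-score covariance, so they carry over unchanged; only the diagonal terms shrink to ρᵢσᵢ².
True-score variance = [14.7²·0.60 + 7.8²·0.89 + 2.7²·0.83 + 17.1²·0.96] + 486.529 = 470.566 + 486.529 = 957.095.
Reliability = 957.095 / 1063.16 = 0.900.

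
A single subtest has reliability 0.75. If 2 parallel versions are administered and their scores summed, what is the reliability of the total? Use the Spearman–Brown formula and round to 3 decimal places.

0.857

ρ_k = kρ / (1 + (k−1)ρ) = 2·0.75 / (1 + 1·0.75) = 1.500 / 1.750 = 0.857.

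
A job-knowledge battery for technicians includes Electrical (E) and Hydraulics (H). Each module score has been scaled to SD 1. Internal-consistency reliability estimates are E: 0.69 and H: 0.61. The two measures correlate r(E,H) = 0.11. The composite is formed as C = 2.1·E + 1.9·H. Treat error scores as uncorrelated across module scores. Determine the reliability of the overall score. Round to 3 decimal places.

Var(C) = 2.1² + 1.9² + 2·[3.99·0.11] = 8.02 + 0.8778 = 8.8978.
Under uncorrelated errors the observed covariances equal the true-score covariances, so only the own-variance terms attenuate.
True-score variance = [2.1²·0.69 + 1.9²·0.61] + 0.8778 = 5.245 + 0.8778 = 6.1228.
Reliability = 6.1228 / 8.8978 = 0.688.

0.688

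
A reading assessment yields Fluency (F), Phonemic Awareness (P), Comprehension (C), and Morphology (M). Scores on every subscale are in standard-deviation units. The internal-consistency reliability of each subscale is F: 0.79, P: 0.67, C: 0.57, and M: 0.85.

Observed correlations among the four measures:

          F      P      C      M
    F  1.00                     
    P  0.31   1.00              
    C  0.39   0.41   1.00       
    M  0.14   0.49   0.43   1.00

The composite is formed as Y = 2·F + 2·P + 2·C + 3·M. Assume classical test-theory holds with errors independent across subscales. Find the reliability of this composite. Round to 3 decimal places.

Var(Y) = 2² + 2² + 2² + 3² + 2·[4·0.31 + 4·0.39 + 6·0.14 + 4·0.41 + 6·0.49 + 6·0.43] = 21 + 21.6 = 42.6.
With uncorrelated errors the cross-covariances are all true-score covariance, so they carry over unchanged; only the diagonal terms shrink to ρᵢσᵢ².
True-score variance = [2²·0.79 + 2²·0.67 + 2²·0.57 + 3²·0.85] + 21.6 = 15.77 + 21.6 = 37.37.
Reliability = 37.37 / 42.6 = 0.877.

0.877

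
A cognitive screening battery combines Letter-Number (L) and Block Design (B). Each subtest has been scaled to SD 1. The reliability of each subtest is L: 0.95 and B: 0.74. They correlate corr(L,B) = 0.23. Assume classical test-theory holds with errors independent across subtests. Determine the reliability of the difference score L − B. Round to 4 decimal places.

0.7987

Var(L−B) = 1 + 1 − 2·0.23 = 2 − 0.46 = 1.54.
Under uncorrelated errors the observed covariances equal the true-score covariances, so only the own-variance terms attenuate.
True-score variance = [0.95 + 0.74] − 0.46 = 1.69 − 0.46 = 1.23.
Reliability = 1.23 / 1.54 = 0.7987.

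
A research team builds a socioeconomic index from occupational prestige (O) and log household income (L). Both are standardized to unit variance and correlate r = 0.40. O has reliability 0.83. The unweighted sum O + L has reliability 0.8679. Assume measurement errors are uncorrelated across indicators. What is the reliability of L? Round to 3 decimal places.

Var(O+L) = 2 + 2·0.40 = 2.800.
True-score variance = ρ_O + ρ_L + 2·0.40, so 0.8679 = (0.83 + ρ_L + 0.80) / 2.800.
ρ_L = 0.8679·2.800 − 0.83 − 0.80 = 0.800.

0.800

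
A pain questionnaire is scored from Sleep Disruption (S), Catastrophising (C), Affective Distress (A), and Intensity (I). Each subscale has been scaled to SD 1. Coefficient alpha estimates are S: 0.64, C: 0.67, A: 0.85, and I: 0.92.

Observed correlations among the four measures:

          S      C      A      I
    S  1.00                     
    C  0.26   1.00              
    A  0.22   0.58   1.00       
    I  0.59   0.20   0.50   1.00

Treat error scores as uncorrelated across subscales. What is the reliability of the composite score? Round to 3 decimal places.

0.894

Var(S+C+A+I) = 4 + 2·[0.26 + 0.22 + 0.59 + 0.58 + 0.20 + 0.50] = 4 + 4.7 = 8.7.
Because errors are independent across components, Cov(Tᵢ,Tⱼ) = Cov(Xᵢ,Xⱼ); the off-diagonal part of the true-score variance is the same as above.
True-score variance = [0.64 + 0.67 + 0.85 + 0.92] + 4.7 = 3.08 + 4.7 = 7.78.
Reliability = 7.78 / 8.7 = 0.894.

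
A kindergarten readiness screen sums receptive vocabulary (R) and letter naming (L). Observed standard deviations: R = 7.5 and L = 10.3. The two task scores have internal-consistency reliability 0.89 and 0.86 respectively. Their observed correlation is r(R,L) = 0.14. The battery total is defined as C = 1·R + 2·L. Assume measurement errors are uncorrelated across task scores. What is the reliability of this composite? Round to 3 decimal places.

0.875

Var(C) = 7.5² + 2²·10.3² + 2·[2·7.5·10.3·0.14] = 480.61 + 43.26 = 523.87.
With uncorrelated errors the cross-covariances are all true-score covariance, so they carry over unchanged; only the diagonal terms shrink to ρᵢσᵢ².
True-score variance = [7.5²·0.89 + 2²·10.3²·0.86] + 43.26 = 415.012 + 43.26 = 458.272.
Reliability = 458.272 / 523.87 = 0.875.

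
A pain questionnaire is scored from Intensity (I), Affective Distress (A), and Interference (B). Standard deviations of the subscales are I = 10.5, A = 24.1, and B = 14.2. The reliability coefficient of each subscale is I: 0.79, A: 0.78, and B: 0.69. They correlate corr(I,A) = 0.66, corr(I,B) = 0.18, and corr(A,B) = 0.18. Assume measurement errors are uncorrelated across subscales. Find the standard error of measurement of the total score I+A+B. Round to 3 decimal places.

Var(total) = 892.7 + 510.901 = 1403.6.
True-score variance = 679.261 + 510.901 = 1190.16, so reliability = 0.8479.
Error variance = 1403.6 − 1190.16 = 213.439; SEM = √213.439 = 14.610.

14.610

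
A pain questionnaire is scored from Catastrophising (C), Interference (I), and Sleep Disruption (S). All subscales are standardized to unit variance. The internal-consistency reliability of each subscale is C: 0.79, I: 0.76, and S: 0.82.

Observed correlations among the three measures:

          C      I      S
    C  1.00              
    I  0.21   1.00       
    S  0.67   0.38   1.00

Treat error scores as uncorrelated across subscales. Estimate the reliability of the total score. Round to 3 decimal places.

0.886

Var(C+I+S) = 3 + 2·[0.21 + 0.67 + 0.38] = 3 + 2.52 = 5.52.
Because errors are independent across components, Cov(Tᵢ,Tⱼ) = Cov(Xᵢ,Xⱼ); the off-diagonal part of the true-score variance is the same as above.
True-score variance = [0.79 + 0.76 + 0.82] + 2.52 = 2.37 + 2.52 = 4.89.
Reliability = 4.89 / 5.52 = 0.886.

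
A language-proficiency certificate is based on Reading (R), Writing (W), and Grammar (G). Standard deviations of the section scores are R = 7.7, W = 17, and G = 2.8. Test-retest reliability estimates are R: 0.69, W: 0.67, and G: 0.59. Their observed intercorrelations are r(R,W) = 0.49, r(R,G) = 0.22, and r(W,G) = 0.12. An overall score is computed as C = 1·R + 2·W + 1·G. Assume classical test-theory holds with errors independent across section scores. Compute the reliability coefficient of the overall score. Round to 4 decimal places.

Var(C) = 7.7² + 2²·17² + 2.8² + 2·[2·7.7·17·0.49 + 7.7·2.8·0.22 + 2·17·2.8·0.12] = 1223.13 + 288.898 = 1512.03.
Under uncorrelated errors the observed covariances equal the true-score covariances, so only the own-variance terms attenuate.
True-score variance = [7.7²·0.69 + 2²·17²·0.67 + 2.8²·0.59] + 288.898 = 820.056 + 288.898 = 1108.95.
Reliability = 1108.95 / 1512.03 = 0.7334.

0.7334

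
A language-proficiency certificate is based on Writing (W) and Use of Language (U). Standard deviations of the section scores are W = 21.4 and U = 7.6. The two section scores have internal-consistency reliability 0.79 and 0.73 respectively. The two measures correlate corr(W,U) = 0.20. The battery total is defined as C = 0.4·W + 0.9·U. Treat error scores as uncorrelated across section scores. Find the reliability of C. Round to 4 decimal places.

Var(C) = 0.4²·21.4² + 0.9²·7.6² + 2·[0.36·21.4·7.6·0.20] = 120.059 + 23.4202 = 143.479.
Under uncorrelated errors the observed covariances equal the true-score covariances, so only the own-variance terms attenuate.
True-score variance = [0.4²·21.4²·0.79 + 0.9²·7.6²·0.73] + 23.4202 = 92.0396 + 23.4202 = 115.46.
Reliability = 115.46 / 143.479 = 0.8047.

0.8047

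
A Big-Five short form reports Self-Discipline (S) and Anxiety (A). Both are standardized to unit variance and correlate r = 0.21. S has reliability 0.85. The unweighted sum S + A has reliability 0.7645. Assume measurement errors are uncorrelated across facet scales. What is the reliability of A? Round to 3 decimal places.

0.580

Var(S+A) = 2 + 2·0.21 = 2.420.
True-score variance = ρ_S + ρ_A + 2·0.21, so 0.7645 = (0.85 + ρ_A + 0.42) / 2.420.
ρ_A = 0.7645·2.420 − 0.85 − 0.42 = 0.580.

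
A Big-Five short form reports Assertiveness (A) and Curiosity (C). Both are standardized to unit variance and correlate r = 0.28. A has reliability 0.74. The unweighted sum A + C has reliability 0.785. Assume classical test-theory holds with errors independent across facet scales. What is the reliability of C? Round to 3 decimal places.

Var(A+C) = 2 + 2·0.28 = 2.560.
True-score variance = ρ_A + ρ_C + 2·0.28, so 0.785 = (0.74 + ρ_C + 0.56) / 2.560.
ρ_C = 0.785·2.560 − 0.74 − 0.56 = 0.710.

0.710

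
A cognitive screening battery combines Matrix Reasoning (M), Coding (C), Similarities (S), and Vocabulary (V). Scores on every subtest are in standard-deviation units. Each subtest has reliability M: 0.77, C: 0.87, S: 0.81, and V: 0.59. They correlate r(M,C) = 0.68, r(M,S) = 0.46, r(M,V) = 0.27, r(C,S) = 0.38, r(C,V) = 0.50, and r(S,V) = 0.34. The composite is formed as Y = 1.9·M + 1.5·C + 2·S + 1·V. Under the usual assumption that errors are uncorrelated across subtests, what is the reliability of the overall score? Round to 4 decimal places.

Var(Y) = 1.9² + 1.5² + 2² + 1 + 2·[2.85·0.68 + 3.8·0.46 + 1.9·0.27 + 3·0.38 + 1.5·0.50 + 2·0.34] = 10.86 + 13.538 = 24.398.
Because errors are independent across components, Cov(Tᵢ,Tⱼ) = Cov(Xᵢ,Xⱼ); the off-diagonal part of the true-score variance is the same as above.
True-score variance = [1.9²·0.77 + 1.5²·0.87 + 2²·0.81 + 0.59] + 13.538 = 8.5672 + 13.538 = 22.1052.
Reliability = 22.1052 / 24.398 = 0.9060.

0.9060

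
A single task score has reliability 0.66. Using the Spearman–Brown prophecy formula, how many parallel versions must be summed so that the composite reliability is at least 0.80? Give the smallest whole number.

k ≥ ρ*(1−ρ₁)/(ρ₁(1−ρ*)) = 0.80·0.34 / (0.66·0.20) = 2.061.
Smallest integer k = 3.

3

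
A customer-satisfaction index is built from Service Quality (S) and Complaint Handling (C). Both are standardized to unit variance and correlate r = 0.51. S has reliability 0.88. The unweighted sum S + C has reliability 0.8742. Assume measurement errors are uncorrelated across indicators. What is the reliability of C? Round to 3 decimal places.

Var(S+C) = 2 + 2·0.51 = 3.020.
True-score variance = ρ_S + ρ_C + 2·0.51, so 0.8742 = (0.88 + ρ_C + 1.02) / 3.020.
ρ_C = 0.8742·3.020 − 0.88 − 1.02 = 0.740.

0.740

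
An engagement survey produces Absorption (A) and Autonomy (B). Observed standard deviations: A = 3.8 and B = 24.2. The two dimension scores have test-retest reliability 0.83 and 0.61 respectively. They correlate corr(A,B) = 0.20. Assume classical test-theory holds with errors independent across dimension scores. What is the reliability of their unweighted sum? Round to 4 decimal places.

Var(A+B) = 3.8² + 24.2² + 2·[3.8·24.2·0.20] = 600.08 + 36.784 = 636.864.
Because errors are independent across components, Cov(Tᵢ,Tⱼ) = Cov(Xᵢ,Xⱼ); the off-diagonal part of the true-score variance is the same as above.
True-score variance = [3.8²·0.83 + 24.2²·0.61] + 36.784 = 369.226 + 36.784 = 406.01.
Reliability = 406.01 / 636.864 = 0.6375.

0.6375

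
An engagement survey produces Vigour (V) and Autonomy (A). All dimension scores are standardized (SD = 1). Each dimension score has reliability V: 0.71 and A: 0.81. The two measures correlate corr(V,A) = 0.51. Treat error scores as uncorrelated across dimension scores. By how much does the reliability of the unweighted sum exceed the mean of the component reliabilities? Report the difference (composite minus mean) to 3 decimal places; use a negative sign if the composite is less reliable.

Var(sum) = 2 + 1.02 = 3.02; true-score variance = 1.52 + 1.02 = 2.54; composite reliability = 0.8411.
Mean component reliability = 0.7600.
Difference = 0.8411 − 0.7600 = 0.081.

0.081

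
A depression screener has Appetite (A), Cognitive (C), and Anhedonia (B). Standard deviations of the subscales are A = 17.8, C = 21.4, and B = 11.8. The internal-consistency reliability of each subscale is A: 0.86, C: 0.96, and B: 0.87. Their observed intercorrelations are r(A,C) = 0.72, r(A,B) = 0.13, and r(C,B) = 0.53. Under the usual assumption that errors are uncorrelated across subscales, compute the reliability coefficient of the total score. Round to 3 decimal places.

0.955

Var(A+C+B) = 17.8² + 21.4² + 11.8² + 2·[17.8·21.4·0.72 + 17.8·11.8·0.13 + 21.4·11.8·0.53] = 914.04 + 870.806 = 1784.85.
With uncorrelated errors the cross-covariances are all true-score covariance, so they carry over unchanged; only the diagonal terms shrink to ρᵢσᵢ².
True-score variance = [17.8²·0.86 + 21.4²·0.96 + 11.8²·0.87] + 870.806 = 833.263 + 870.806 = 1704.07.
Reliability = 1704.07 / 1784.85 = 0.955.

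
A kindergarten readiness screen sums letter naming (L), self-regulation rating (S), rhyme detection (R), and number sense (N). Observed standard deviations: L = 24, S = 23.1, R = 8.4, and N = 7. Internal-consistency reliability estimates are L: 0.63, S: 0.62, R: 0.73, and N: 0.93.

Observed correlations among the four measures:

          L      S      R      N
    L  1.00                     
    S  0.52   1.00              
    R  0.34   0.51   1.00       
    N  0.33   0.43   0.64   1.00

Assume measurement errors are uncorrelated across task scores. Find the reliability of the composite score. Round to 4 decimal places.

Var(L+S+R+N) = 24² + 23.1² + 8.4² + 7² + 2·[24·23.1·0.52 + 24·8.4·0.34 + 24·7·0.33 + 23.1·8.4·0.51 + 23.1·7·0.43 + 8.4·7·0.64] = 1229.17 + 1236.79 = 2465.96.
Under uncorrelated errors the observed covariances equal the true-score covariances, so only the own-variance terms attenuate.
True-score variance = [24²·0.63 + 23.1²·0.62 + 8.4²·0.73 + 7²·0.93] + 1236.79 = 790.797 + 1236.79 = 2027.59.
Reliability = 2027.59 / 2465.96 = 0.8222.

0.8222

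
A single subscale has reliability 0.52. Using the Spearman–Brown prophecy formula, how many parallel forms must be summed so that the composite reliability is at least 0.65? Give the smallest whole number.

k ≥ ρ*(1−ρ₁)/(ρ₁(1−ρ*)) = 0.65·0.48 / (0.52·0.35) = 1.714.
Smallest integer k = 2.

2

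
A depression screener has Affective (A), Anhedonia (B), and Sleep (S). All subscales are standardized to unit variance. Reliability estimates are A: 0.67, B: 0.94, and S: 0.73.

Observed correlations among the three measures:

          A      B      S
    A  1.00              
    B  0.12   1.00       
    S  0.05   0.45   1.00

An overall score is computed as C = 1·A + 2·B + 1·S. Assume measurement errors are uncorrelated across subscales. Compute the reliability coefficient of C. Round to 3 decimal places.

0.900

Var(C) = 1 + 2² + 1 + 2·[2·0.12 + 0.05 + 2·0.45] = 6 + 2.38 = 8.38.
Under uncorrelated errors the observed covariances equal the true-score covariances, so only the own-variance terms attenuate.
True-score variance = [0.67 + 2²·0.94 + 0.73] + 2.38 = 5.16 + 2.38 = 7.54.
Reliability = 7.54 / 8.38 = 0.900.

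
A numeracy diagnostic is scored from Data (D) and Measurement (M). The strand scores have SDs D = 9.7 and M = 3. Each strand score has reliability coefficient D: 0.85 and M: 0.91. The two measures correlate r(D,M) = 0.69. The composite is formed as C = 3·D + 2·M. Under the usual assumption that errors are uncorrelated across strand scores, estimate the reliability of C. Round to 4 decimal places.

Var(C) = 3²·9.7² + 2²·3² + 2·[6·9.7·3·0.69] = 882.81 + 240.948 = 1123.76.
With uncorrelated errors the cross-covariances are all true-score covariance, so they carry over unchanged; only the diagonal terms shrink to ρᵢσᵢ².
True-score variance = [3²·9.7²·0.85 + 2²·3²·0.91] + 240.948 = 752.548 + 240.948 = 993.496.
Reliability = 993.496 / 1123.76 = 0.8841.

0.8841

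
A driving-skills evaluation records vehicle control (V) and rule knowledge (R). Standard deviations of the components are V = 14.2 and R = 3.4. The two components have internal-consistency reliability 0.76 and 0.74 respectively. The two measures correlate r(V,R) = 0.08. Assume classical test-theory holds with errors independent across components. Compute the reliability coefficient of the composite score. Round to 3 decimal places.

0.767

Var(V+R) = 14.2² + 3.4² + 2·[14.2·3.4·0.08] = 213.2 + 7.7248 = 220.925.
Under uncorrelated errors the observed covariances equal the true-score covariances, so only the own-variance terms attenuate.
True-score variance = [14.2²·0.76 + 3.4²·0.74] + 7.7248 = 161.801 + 7.7248 = 169.526.
Reliability = 169.526 / 220.925 = 0.767.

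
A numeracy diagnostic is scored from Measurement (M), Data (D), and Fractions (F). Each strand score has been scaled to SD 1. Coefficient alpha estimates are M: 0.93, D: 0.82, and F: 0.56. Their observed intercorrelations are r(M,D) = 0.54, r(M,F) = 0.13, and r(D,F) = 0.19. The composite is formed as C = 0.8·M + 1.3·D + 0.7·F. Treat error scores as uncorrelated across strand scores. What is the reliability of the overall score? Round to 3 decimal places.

Var(C) = 0.8² + 1.3² + 0.7² + 2·[1.04·0.54 + 0.56·0.13 + 0.91·0.19] = 2.82 + 1.6146 = 4.4346.
With uncorrelated errors the cross-covariances are all true-score covariance, so they carry over unchanged; only the diagonal terms shrink to ρᵢσᵢ².
True-score variance = [0.8²·0.93 + 1.3²·0.82 + 0.7²·0.56] + 1.6146 = 2.2554 + 1.6146 = 3.87.
Reliability = 3.87 / 4.4346 = 0.873.

0.873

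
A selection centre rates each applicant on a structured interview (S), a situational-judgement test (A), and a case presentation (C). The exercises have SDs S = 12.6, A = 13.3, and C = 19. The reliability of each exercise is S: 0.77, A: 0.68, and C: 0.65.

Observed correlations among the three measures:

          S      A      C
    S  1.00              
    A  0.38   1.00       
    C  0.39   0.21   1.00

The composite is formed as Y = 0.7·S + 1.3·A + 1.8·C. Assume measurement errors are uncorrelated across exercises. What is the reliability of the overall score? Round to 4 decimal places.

Var(Y) = 0.7²·12.6² + 1.3²·13.3² + 1.8²·19² + 2·[0.91·12.6·13.3·0.38 + 1.26·12.6·19·0.39 + 2.34·13.3·19·0.21] = 1546.38 + 599.534 = 2145.91.
With uncorrelated errors the cross-covariances are all true-score covariance, so they carry over unchanged; only the diagonal terms shrink to ρᵢσᵢ².
True-score variance = [0.7²·12.6²·0.77 + 1.3²·13.3²·0.68 + 1.8²·19²·0.65] + 599.534 = 1023.45 + 599.534 = 1622.98.
Reliability = 1622.98 / 2145.91 = 0.7563.

0.7563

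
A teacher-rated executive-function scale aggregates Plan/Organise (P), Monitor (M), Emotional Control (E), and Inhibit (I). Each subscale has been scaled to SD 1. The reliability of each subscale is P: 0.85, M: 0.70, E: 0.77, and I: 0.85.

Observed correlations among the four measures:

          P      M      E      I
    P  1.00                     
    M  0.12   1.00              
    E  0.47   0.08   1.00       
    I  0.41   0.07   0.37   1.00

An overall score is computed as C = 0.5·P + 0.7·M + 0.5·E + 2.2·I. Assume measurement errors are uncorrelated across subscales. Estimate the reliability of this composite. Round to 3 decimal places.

Var(C) = 0.5² + 0.7² + 0.5² + 2.2² + 2·[0.35·0.12 + 0.25·0.47 + 1.1·0.41 + 0.35·0.08 + 1.54·0.07 + 1.1·0.37] = 5.83 + 2.3066 = 8.1366.
Because errors are independent across components, Cov(Tᵢ,Tⱼ) = Cov(Xᵢ,Xⱼ); the off-diagonal part of the true-score variance is the same as above.
True-score variance = [0.5²·0.85 + 0.7²·0.70 + 0.5²·0.77 + 2.2²·0.85] + 2.3066 = 4.862 + 2.3066 = 7.1686.
Reliability = 7.1686 / 8.1366 = 0.881.

0.881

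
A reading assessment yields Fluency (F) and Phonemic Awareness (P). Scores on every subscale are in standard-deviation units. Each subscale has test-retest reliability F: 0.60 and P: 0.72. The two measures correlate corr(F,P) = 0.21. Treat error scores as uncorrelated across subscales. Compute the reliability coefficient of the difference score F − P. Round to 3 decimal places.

Var(F−P) = 1 + 1 − 2·0.21 = 2 − 0.42 = 1.58.
With uncorrelated errors the cross-covariances are all true-score covariance, so they carry over unchanged; only the diagonal terms shrink to ρᵢσᵢ².
True-score variance = [0.60 + 0.72] − 0.42 = 1.32 − 0.42 = 0.9.
Reliability = 0.9 / 1.58 = 0.570.

0.570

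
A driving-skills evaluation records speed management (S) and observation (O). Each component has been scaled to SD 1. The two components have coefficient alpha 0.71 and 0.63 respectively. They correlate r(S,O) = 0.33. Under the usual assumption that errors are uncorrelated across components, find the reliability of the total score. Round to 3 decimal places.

0.752

Var(S+O) = 2 + 2·[0.33] = 2 + 0.66 = 2.66.
Under uncorrelated errors the observed covariances equal the true-score covariances, so only the own-variance terms attenuate.
True-score variance = [0.71 + 0.63] + 0.66 = 1.34 + 0.66 = 2.
Reliability = 2 / 2.66 = 0.752.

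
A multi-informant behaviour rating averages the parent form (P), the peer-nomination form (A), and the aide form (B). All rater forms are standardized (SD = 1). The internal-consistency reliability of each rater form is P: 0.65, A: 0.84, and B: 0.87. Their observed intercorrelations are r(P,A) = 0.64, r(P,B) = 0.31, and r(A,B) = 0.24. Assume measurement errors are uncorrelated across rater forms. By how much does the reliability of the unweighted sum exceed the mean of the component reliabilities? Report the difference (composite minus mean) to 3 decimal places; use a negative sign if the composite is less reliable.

0.094

Var(sum) = 3 + 2.38 = 5.38; true-score variance = 2.36 + 2.38 = 4.74; composite reliability = 0.8810.
Mean component reliability = 0.7867.
Difference = 0.8810 − 0.7867 = 0.094.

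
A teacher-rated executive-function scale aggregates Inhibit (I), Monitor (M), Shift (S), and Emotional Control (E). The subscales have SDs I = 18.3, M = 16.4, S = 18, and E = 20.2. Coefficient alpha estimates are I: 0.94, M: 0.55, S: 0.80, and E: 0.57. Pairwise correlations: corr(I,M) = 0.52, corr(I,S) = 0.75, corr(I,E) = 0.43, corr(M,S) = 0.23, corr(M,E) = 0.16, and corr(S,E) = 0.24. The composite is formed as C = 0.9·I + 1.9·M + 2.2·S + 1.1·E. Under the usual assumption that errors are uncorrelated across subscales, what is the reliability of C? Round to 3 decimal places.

Var(C) = 0.9²·18.3² + 1.9²·16.4² + 2.2²·18² + 1.1²·20.2² + 2·[1.71·18.3·16.4·0.52 + 1.98·18.3·18·0.75 + 0.99·18.3·20.2·0.43 + 4.18·16.4·18·0.23 + 2.09·16.4·20.2·0.16 + 2.42·18·20.2·0.24] = 3304.09 + 3038.31 = 6342.4.
Because errors are independent across components, Cov(Tᵢ,Tⱼ) = Cov(Xᵢ,Xⱼ); the off-diagonal part of the true-score variance is the same as above.
True-score variance = [0.9²·18.3²·0.94 + 1.9²·16.4²·0.55 + 2.2²·18²·0.80 + 1.1²·20.2²·0.57] + 3038.31 = 2324.96 + 3038.31 = 5363.27.
Reliability = 5363.27 / 6342.4 = 0.846.

0.846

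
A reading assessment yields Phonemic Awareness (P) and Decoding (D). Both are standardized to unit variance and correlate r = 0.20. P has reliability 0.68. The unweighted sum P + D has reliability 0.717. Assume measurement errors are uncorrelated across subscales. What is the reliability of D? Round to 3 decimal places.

0.641

Var(P+D) = 2 + 2·0.20 = 2.400.
True-score variance = ρ_P + ρ_D + 2·0.20, so 0.717 = (0.68 + ρ_D + 0.40) / 2.400.
ρ_D = 0.717·2.400 − 0.68 − 0.40 = 0.641.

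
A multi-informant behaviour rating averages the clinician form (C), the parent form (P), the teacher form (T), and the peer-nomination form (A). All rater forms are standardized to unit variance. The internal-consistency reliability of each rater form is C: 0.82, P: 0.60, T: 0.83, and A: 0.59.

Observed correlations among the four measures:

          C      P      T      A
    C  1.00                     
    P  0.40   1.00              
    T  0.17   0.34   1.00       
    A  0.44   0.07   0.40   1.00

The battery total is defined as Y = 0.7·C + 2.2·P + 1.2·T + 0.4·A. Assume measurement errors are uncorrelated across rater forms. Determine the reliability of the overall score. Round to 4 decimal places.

0.7877

Var(Y) = 0.7² + 2.2² + 1.2² + 0.4² + 2·[1.54·0.40 + 0.84·0.17 + 0.28·0.44 + 2.64·0.34 + 0.88·0.07 + 0.48·0.40] = 6.93 + 4.0664 = 10.9964.
Because errors are independent across components, Cov(Tᵢ,Tⱼ) = Cov(Xᵢ,Xⱼ); the off-diagonal part of the true-score variance is the same as above.
True-score variance = [0.7²·0.82 + 2.2²·0.60 + 1.2²·0.83 + 0.4²·0.59] + 4.0664 = 4.5954 + 4.0664 = 8.6618.
Reliability = 8.6618 / 10.9964 = 0.7877.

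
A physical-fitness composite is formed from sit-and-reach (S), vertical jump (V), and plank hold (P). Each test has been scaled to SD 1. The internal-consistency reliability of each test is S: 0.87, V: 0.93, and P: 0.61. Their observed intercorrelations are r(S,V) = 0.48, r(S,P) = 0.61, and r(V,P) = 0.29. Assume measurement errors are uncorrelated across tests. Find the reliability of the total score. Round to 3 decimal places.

Var(S+V+P) = 3 + 2·[0.48 + 0.61 + 0.29] = 3 + 2.76 = 5.76.
Under uncorrelated errors the observed covariances equal the true-score covariances, so only the own-variance terms attenuate.
True-score variance = [0.87 + 0.93 + 0.61] + 2.76 = 2.41 + 2.76 = 5.17.
Reliability = 5.17 / 5.76 = 0.898.

0.898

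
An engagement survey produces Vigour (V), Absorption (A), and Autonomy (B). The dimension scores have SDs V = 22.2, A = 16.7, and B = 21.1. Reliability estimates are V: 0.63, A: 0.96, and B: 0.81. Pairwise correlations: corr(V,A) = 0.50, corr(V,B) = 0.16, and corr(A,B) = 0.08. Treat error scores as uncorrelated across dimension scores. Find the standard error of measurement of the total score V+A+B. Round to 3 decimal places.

16.676

Var(total) = 1216.94 + 577.014 = 1793.95.
True-score variance = 938.844 + 577.014 = 1515.86, so reliability = 0.8450.
Error variance = 1793.95 − 1515.86 = 278.096; SEM = √278.096 = 16.676.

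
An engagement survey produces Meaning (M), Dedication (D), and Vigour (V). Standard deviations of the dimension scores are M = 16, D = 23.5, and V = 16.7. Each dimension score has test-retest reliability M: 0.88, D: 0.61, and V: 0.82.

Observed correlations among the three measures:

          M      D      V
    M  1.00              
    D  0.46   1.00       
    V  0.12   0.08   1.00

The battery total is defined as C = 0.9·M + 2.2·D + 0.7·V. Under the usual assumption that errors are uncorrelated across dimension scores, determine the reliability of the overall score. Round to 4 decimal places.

Var(C) = 0.9²·16² + 2.2²·23.5² + 0.7²·16.7² + 2·[1.98·16·23.5·0.46 + 0.63·16·16.7·0.12 + 1.54·23.5·16.7·0.08] = 3016.91 + 822.022 = 3838.93.
Because errors are independent across components, Cov(Tᵢ,Tⱼ) = Cov(Xᵢ,Xⱼ); the off-diagonal part of the true-score variance is the same as above.
True-score variance = [0.9²·16²·0.88 + 2.2²·23.5²·0.61 + 0.7²·16.7²·0.82] + 822.022 = 1925 + 822.022 = 2747.02.
Reliability = 2747.02 / 3838.93 = 0.7156.

0.7156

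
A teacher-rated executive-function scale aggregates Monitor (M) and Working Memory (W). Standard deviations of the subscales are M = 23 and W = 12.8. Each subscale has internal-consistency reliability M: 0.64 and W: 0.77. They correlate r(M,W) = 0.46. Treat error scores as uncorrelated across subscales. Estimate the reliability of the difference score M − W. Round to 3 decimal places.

0.459

Var(M−W) = 23² + 12.8² − 2·23·12.8·0.46 = 692.84 − 270.848 = 421.992.
Because errors are independent across components, Cov(Tᵢ,Tⱼ) = Cov(Xᵢ,Xⱼ); the off-diagonal part of the true-score variance is the same as above.
True-score variance = [23²·0.64 + 12.8²·0.77] − 270.848 = 464.717 − 270.848 = 193.869.
Reliability = 193.869 / 421.992 = 0.459.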